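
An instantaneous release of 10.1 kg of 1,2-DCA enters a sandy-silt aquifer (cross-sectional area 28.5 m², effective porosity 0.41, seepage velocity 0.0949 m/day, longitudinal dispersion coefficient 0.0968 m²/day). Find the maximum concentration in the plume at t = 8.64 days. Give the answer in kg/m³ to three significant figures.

The peak of an instantaneous 1D plume sits at x = vt; there the Gaussian factor is 1 and C_max = M/(n_e·A·√(4πDt)), where n_e·A is the pore area the mass is dissolved in.
√(4πDt) = √(4π × 0.0968 × 8.64) = 3.242 m, so C_max = 10.1/(0.41 × 28.5 × 3.242) = 0.267 kg/m³.

0.267 kg/m³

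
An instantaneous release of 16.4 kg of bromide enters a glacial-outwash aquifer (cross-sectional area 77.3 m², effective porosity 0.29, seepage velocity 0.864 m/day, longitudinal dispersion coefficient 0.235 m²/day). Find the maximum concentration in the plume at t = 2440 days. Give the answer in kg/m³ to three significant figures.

0.00862 kg/m³

The peak of an instantaneous 1D plume sits at x = vt; there the Gaussian factor is 1 and C_max = M/(n_e·A·√(4πDt)), where n_e·A is the pore area the mass is dissolved in.
√(4πDt) = √(4π × 0.235 × 2440) = 84.89 m, so C_max = 16.4/(0.29 × 77.3 × 84.89) = 0.00862 kg/m³.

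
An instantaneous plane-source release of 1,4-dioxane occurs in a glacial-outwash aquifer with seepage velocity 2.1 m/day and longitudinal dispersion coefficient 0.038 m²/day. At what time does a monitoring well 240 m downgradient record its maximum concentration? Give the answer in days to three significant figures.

For the 1D instantaneous-source solution, setting ∂C/∂t = 0 at fixed x gives v²t² + 2Dt − x² = 0, so t = (√(D² + v²x²) − D)/v².
√(D² + v²x²) = √(0.038² + 2.1² × 240²) = 504.0; v² = 4.41.
t = (504.0 − 0.038)/4.41 = 114 days (vs. the pure-advection estimate x/v = 114 d).

114 days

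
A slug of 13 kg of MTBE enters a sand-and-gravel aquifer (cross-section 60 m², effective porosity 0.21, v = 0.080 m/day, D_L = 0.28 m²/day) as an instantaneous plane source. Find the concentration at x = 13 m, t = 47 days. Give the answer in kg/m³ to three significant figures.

For an instantaneous plane source, C(x,t) = M/(n_e·A·√(4πDt)) · exp(−(x−vt)²/(4Dt)), with n_e·A the pore (flow) area.
Plume center vt = 0.080 × 47 = 3.76 m, so the well at 13 m is 9.24 m downgradient of the peak.
√(4πDt) = 12.86 m, giving peak height M/(n_e·A·√(4πDt)) = 13/(0.21 × 60 × 12.86) = 0.08023 kg/m³.
(x−vt)²/(4Dt) = (9.24)²/(4 × 0.28 × 47) = 1.622; exp(−1.622) = 0.1975.
C = 0.08023 × 0.1975 = 0.0158 kg/m³.

0.0158 kg/m³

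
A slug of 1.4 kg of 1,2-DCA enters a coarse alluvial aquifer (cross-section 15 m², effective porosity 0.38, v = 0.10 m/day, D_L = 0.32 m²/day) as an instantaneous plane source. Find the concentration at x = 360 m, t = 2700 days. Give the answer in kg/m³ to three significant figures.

For an instantaneous plane source, C(x,t) = M/(n_e·A·√(4πDt)) · exp(−(x−vt)²/(4Dt)), with n_e·A the pore (flow) area.
Plume center vt = 0.10 × 2700 = 270 m, so the well at 360 m is 90 m downgradient of the peak.
√(4πDt) = 104.2 m, giving peak height M/(n_e·A·√(4πDt)) = 1.4/(0.38 × 15 × 104.2) = 0.002357 kg/m³.
(x−vt)²/(4Dt) = (90)²/(4 × 0.32 × 2700) = 2.344; exp(−2.344) = 0.09594.
C = 0.002357 × 0.09594 = 0.000226 kg/m³.

0.000226 kg/m³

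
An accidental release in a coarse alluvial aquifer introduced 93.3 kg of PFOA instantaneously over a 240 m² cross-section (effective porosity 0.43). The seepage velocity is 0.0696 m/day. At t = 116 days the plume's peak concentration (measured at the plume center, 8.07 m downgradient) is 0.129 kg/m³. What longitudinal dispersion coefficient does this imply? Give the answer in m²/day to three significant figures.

At the plume center C_max = M/(n_e·A·√(4πDt)), so D = M²/(4πt·(n_e·A·C_max)²).
n_e·A·C_max = 0.43 × 240 × 0.129 = 13.31 kg/m.
D = 93.3²/(4π × 116 × 13.31²) = 0.0337 m²/day.

0.0337 m²/day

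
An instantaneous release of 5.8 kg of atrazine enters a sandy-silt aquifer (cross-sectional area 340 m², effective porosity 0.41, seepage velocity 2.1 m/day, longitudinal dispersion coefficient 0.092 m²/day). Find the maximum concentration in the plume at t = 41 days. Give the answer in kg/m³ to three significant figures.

The peak of an instantaneous 1D plume sits at x = vt; there the Gaussian factor is 1 and C_max = M/(n_e·A·√(4πDt)), where n_e·A is the pore area the mass is dissolved in.
√(4πDt) = √(4π × 0.092 × 41) = 6.885 m, so C_max = 5.8/(0.41 × 340 × 6.885) = 0.00604 kg/m³.

0.00604 kg/m³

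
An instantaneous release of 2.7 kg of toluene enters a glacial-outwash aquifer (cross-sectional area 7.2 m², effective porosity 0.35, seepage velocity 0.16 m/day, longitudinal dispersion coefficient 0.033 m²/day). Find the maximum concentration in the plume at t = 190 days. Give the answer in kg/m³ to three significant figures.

0.121 kg/m³

The peak of an instantaneous 1D plume sits at x = vt; there the Gaussian factor is 1 and C_max = M/(n_e·A·√(4πDt)), where n_e·A is the pore area the mass is dissolved in.
√(4πDt) = √(4π × 0.033 × 190) = 8.876 m, so C_max = 2.7/(0.35 × 7.2 × 8.876) = 0.121 kg/m³.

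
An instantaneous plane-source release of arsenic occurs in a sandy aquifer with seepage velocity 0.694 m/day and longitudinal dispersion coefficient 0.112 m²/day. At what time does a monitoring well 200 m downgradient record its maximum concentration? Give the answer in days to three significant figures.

For the 1D instantaneous-source solution, setting ∂C/∂t = 0 at fixed x gives v²t² + 2Dt − x² = 0, so t = (√(D² + v²x²) − D)/v².
√(D² + v²x²) = √(0.112² + 0.694² × 200²) = 138.8; v² = 0.481636.
t = (138.8 − 0.112)/0.481636 = 288 days (vs. the pure-advection estimate x/v = 288 d).

288 days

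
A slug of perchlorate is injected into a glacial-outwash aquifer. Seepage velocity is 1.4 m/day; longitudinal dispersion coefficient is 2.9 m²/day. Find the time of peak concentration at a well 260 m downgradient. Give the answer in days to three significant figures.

184 days

For the 1D instantaneous-source solution, setting ∂C/∂t = 0 at fixed x gives v²t² + 2Dt − x² = 0, so t = (√(D² + v²x²) − D)/v².
√(D² + v²x²) = √(2.9² + 1.4² × 260²) = 364.0; v² = 1.96.
t = (364.0 − 2.9)/1.96 = 184 days (vs. the pure-advection estimate x/v = 186 d).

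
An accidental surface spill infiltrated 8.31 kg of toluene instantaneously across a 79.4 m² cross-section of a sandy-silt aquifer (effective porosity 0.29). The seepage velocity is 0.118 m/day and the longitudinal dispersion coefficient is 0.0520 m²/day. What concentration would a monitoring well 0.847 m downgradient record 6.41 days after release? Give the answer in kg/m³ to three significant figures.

For an instantaneous plane source, C(x,t) = M/(n_e·A·√(4πDt)) · exp(−(x−vt)²/(4Dt)), with n_e·A the pore (flow) area.
Plume center vt = 0.118 × 6.41 = 0.75638 m, so the well at 0.847 m is 0.09062 m downgradient of the peak.
√(4πDt) = 2.047 m, giving peak height M/(n_e·A·√(4πDt)) = 8.31/(0.29 × 79.4 × 2.047) = 0.1763 kg/m³.
(x−vt)²/(4Dt) = (0.09062)²/(4 × 0.0520 × 6.41) = 0.006159; exp(−0.006159) = 0.9939.
C = 0.1763 × 0.9939 = 0.175 kg/m³.

0.175 kg/m³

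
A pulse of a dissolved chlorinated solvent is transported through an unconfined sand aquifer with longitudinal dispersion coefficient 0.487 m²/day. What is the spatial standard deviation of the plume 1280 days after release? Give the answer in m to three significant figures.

35.3 m

Dispersive spreading gives a Gaussian with σ² = 2Dt; advection only shifts the center.
σ = √(2 × 0.487 × 1280) = 35.3 m.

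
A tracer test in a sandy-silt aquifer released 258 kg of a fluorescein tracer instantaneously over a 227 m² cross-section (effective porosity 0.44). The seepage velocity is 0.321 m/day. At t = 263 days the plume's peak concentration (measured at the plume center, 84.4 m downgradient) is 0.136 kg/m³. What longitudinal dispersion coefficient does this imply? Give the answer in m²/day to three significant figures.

At the plume center C_max = M/(n_e·A·√(4πDt)), so D = M²/(4πt·(n_e·A·C_max)²).
n_e·A·C_max = 0.44 × 227 × 0.136 = 13.58 kg/m.
D = 258²/(4π × 263 × 13.58²) = 0.109 m²/day.

0.109 m²/day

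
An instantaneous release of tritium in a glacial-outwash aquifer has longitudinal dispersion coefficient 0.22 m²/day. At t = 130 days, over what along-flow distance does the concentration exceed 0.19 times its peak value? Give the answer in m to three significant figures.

The plume is Gaussian with σ = √(2Dt) = √(2 × 0.22 × 130) = 7.563 m.
C/C_peak = exp(−Δx²/(2σ²)) = 0.19 ⇒ Δx = σ·√(−2 ln 0.19) = 7.563 × 1.822 = 13.78 m.
Width = 2Δx = 27.6 m.

27.6 m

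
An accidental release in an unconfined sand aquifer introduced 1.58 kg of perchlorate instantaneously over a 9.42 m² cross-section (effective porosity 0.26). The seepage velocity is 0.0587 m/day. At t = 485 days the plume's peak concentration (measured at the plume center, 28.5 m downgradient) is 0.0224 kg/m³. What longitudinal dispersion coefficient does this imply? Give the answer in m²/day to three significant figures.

At the plume center C_max = M/(n_e·A·√(4πDt)), so D = M²/(4πt·(n_e·A·C_max)²).
n_e·A·C_max = 0.26 × 9.42 × 0.0224 = 0.05486 kg/m.
D = 1.58²/(4π × 485 × 0.05486²) = 0.136 m²/day.

0.136 m²/day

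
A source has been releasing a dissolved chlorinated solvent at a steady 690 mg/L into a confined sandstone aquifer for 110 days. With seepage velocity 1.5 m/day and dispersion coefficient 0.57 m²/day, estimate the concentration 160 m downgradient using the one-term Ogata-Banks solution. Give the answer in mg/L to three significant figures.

464 mg/L

For a continuous step input, C/C₀ ≈ ½·erfc((x−vt)/(2√(Dt))).
vt = 1.5 × 110 = 165 m and 2√(Dt) = 2√(0.57 × 110) = 15.84 m.
Argument (x−vt)/(2√(Dt)) = (160 − 165)/15.84 = -0.3157; ½·erfc(-0.3157) = 0.6724.
C = 690 × 0.6724 = 464 mg/L.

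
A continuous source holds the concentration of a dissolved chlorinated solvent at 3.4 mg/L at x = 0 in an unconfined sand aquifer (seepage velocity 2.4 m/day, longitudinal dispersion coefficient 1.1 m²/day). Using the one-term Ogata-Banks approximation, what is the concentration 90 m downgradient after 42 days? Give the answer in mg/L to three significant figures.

2.96 mg/L

For a continuous step input, C/C₀ ≈ ½·erfc((x−vt)/(2√(Dt))).
vt = 2.4 × 42 = 100.8 m and 2√(Dt) = 2√(1.1 × 42) = 13.59 m.
Argument (x−vt)/(2√(Dt)) = (90 − 100.8)/13.59 = -0.7947; ½·erfc(-0.7947) = 0.8695.
C = 3.4 × 0.8695 = 2.96 mg/L.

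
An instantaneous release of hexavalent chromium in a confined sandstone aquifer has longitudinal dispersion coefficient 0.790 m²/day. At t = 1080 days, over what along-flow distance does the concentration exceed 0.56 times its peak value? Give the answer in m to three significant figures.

The plume is Gaussian with σ = √(2Dt) = √(2 × 0.790 × 1080) = 41.31 m.
C/C_peak = exp(−Δx²/(2σ²)) = 0.56 ⇒ Δx = σ·√(−2 ln 0.56) = 41.31 × 1.077 = 44.49 m.
Width = 2Δx = 89.0 m.

89.0 m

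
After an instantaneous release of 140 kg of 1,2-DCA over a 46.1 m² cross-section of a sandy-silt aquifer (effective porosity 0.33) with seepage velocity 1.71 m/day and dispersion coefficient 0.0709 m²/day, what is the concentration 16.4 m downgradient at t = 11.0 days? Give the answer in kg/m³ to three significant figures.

For an instantaneous plane source, C(x,t) = M/(n_e·A·√(4πDt)) · exp(−(x−vt)²/(4Dt)), with n_e·A the pore (flow) area.
Plume center vt = 1.71 × 11.0 = 18.81 m, so the well at 16.4 m is 2.41 m upgradient of the peak.
√(4πDt) = 3.131 m, giving peak height M/(n_e·A·√(4πDt)) = 140/(0.33 × 46.1 × 3.131) = 2.939 kg/m³.
(x−vt)²/(4Dt) = (-2.41)²/(4 × 0.0709 × 11.0) = 1.862; exp(−1.862) = 0.1554.
C = 2.939 × 0.1554 = 0.457 kg/m³.

0.457 kg/m³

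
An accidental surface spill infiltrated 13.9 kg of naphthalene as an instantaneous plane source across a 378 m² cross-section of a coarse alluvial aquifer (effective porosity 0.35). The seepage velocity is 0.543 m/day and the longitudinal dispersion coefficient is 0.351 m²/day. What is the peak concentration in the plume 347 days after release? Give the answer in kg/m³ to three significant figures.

0.00269 kg/m³

The peak of an instantaneous 1D plume sits at x = vt; there the Gaussian factor is 1 and C_max = M/(n_e·A·√(4πDt)), where n_e·A is the pore area the mass is dissolved in.
√(4πDt) = √(4π × 0.351 × 347) = 39.12 m, so C_max = 13.9/(0.35 × 378 × 39.12) = 0.00269 kg/m³.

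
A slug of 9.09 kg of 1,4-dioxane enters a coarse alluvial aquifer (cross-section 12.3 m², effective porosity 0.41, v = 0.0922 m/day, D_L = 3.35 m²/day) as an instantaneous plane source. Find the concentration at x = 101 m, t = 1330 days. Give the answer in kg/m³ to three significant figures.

0.00742 kg/m³

For an instantaneous plane source, C(x,t) = M/(n_e·A·√(4πDt)) · exp(−(x−vt)²/(4Dt)), with n_e·A the pore (flow) area.
Plume center vt = 0.0922 × 1330 = 122.626 m, so the well at 101 m is 21.626 m upgradient of the peak.
√(4πDt) = 236.6 m, giving peak height M/(n_e·A·√(4πDt)) = 9.09/(0.41 × 12.3 × 236.6) = 0.007618 kg/m³.
(x−vt)²/(4Dt) = (-21.626)²/(4 × 3.35 × 1330) = 0.02624; exp(−0.02624) = 0.9741.
C = 0.007618 × 0.9741 = 0.00742 kg/m³.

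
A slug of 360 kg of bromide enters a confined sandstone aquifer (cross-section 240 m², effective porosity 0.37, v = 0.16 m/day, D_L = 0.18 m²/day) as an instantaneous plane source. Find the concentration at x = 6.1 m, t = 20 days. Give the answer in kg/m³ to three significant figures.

0.336 kg/m³

For an instantaneous plane source, C(x,t) = M/(n_e·A·√(4πDt)) · exp(−(x−vt)²/(4Dt)), with n_e·A the pore (flow) area.
Plume center vt = 0.16 × 20 = 3.2 m, so the well at 6.1 m is 2.9 m downgradient of the peak.
√(4πDt) = 6.726 m, giving peak height M/(n_e·A·√(4πDt)) = 360/(0.37 × 240 × 6.726) = 0.6027 kg/m³.
(x−vt)²/(4Dt) = (2.9)²/(4 × 0.18 × 20) = 0.5840; exp(−0.5840) = 0.5577.
C = 0.6027 × 0.5577 = 0.336 kg/m³.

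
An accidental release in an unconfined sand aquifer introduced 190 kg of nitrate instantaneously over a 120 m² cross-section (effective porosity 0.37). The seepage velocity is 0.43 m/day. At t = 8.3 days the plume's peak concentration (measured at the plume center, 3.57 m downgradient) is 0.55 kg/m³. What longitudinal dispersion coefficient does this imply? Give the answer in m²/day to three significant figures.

0.580 m²/day

At the plume center C_max = M/(n_e·A·√(4πDt)), so D = M²/(4πt·(n_e·A·C_max)²).
n_e·A·C_max = 0.37 × 120 × 0.55 = 24.42 kg/m.
D = 190²/(4π × 8.3 × 24.42²) = 0.580 m²/day.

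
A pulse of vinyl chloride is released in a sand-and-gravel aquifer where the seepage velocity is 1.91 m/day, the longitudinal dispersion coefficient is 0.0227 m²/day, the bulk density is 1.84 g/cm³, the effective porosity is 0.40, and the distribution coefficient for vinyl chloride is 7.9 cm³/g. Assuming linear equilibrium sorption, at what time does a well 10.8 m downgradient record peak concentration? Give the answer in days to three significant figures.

211 days

Retardation factor R = 1 + ρ_b·K_d/n = 1 + 1.84 × 7.9/0.40 = 37.34.
Sorption retards both mechanisms: v_R = v/R = 0.05115 m/day, D_R = D/R = 0.0006079 m²/day.
Peak time from v_R²t² + 2D_R t − x² = 0: t = (√(D_R² + v_R²x²) − D_R)/v_R².
√(D_R² + v_R²x²) = √(0.0006079² + 0.05115² × 10.8²) = 0.5524; v_R² = 0.002616.
t = (0.5524 − 0.0006079)/0.002616 = 211 days.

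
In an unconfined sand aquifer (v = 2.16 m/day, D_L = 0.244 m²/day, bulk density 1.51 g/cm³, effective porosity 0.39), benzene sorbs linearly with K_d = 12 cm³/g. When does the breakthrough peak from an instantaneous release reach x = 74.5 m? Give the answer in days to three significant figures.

Retardation factor R = 1 + ρ_b·K_d/n = 1 + 1.51 × 12/0.39 = 47.46.
Sorption retards both mechanisms: v_R = v/R = 0.04551 m/day, D_R = D/R = 0.005141 m²/day.
Peak time from v_R²t² + 2D_R t − x² = 0: t = (√(D_R² + v_R²x²) − D_R)/v_R².
√(D_R² + v_R²x²) = √(0.005141² + 0.04551² × 74.5²) = 3.390; v_R² = 0.002071.
t = (3.390 − 0.005141)/0.002071 = 1630 days.

1630 days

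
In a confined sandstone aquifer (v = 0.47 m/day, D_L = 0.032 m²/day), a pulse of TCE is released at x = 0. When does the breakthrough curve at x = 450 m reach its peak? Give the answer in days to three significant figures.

957 days

For the 1D instantaneous-source solution, setting ∂C/∂t = 0 at fixed x gives v²t² + 2Dt − x² = 0, so t = (√(D² + v²x²) − D)/v².
√(D² + v²x²) = √(0.032² + 0.47² × 450²) = 211.5; v² = 0.2209.
t = (211.5 − 0.032)/0.2209 = 957 days (vs. the pure-advection estimate x/v = 957 d).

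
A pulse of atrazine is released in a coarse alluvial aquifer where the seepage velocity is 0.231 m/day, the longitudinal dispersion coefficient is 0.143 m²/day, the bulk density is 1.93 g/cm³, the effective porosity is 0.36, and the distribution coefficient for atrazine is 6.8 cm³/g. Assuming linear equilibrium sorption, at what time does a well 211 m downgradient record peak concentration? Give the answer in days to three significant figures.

Retardation factor R = 1 + ρ_b·K_d/n = 1 + 1.93 × 6.8/0.36 = 37.46.
Sorption retards both mechanisms: v_R = v/R = 0.006167 m/day, D_R = D/R = 0.003817 m²/day.
Peak time from v_R²t² + 2D_R t − x² = 0: t = (√(D_R² + v_R²x²) − D_R)/v_R².
√(D_R² + v_R²x²) = √(0.003817² + 0.006167² × 211²) = 1.301; v_R² = 3.803e-05.
t = (1.301 − 0.003817)/3.803e-05 = 34100 days.

34100 days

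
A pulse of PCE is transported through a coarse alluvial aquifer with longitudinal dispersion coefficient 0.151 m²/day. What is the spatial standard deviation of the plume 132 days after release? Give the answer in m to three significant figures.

6.31 m

Dispersive spreading gives a Gaussian with σ² = 2Dt; advection only shifts the center.
σ = √(2 × 0.151 × 132) = 6.31 m.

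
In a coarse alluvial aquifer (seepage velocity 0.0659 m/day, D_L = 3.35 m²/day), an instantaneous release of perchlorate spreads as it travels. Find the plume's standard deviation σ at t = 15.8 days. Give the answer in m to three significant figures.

10.3 m

Dispersive spreading gives a Gaussian with σ² = 2Dt; advection only shifts the center.
σ = √(2 × 3.35 × 15.8) = 10.3 m.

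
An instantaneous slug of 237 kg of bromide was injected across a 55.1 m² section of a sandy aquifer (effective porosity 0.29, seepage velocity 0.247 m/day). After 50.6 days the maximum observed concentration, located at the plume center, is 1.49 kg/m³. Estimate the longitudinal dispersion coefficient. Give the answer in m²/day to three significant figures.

0.156 m²/day

At the plume center C_max = M/(n_e·A·√(4πDt)), so D = M²/(4πt·(n_e·A·C_max)²).
n_e·A·C_max = 0.29 × 55.1 × 1.49 = 23.81 kg/m.
D = 237²/(4π × 50.6 × 23.81²) = 0.156 m²/day.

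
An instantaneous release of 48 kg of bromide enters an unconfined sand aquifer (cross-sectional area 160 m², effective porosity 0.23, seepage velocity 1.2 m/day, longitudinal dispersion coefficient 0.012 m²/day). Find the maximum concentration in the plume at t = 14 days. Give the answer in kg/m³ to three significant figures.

0.898 kg/m³

The peak of an instantaneous 1D plume sits at x = vt; there the Gaussian factor is 1 and C_max = M/(n_e·A·√(4πDt)), where n_e·A is the pore area the mass is dissolved in.
√(4πDt) = √(4π × 0.012 × 14) = 1.453 m, so C_max = 48/(0.23 × 160 × 1.453) = 0.898 kg/m³.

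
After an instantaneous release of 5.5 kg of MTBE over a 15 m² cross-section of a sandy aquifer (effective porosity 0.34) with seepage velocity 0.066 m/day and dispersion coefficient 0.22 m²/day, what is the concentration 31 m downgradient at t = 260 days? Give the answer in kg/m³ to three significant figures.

For an instantaneous plane source, C(x,t) = M/(n_e·A·√(4πDt)) · exp(−(x−vt)²/(4Dt)), with n_e·A the pore (flow) area.
Plume center vt = 0.066 × 260 = 17.16 m, so the well at 31 m is 13.84 m downgradient of the peak.
√(4πDt) = 26.81 m, giving peak height M/(n_e·A·√(4πDt)) = 5.5/(0.34 × 15 × 26.81) = 0.04022 kg/m³.
(x−vt)²/(4Dt) = (13.84)²/(4 × 0.22 × 260) = 0.8372; exp(−0.8372) = 0.4329.
C = 0.04022 × 0.4329 = 0.0174 kg/m³.

0.0174 kg/m³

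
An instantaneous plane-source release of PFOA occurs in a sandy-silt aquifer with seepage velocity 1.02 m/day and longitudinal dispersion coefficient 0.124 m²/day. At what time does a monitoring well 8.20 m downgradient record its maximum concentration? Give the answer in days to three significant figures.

For the 1D instantaneous-source solution, setting ∂C/∂t = 0 at fixed x gives v²t² + 2Dt − x² = 0, so t = (√(D² + v²x²) − D)/v².
√(D² + v²x²) = √(0.124² + 1.02² × 8.20²) = 8.365; v² = 1.0404.
t = (8.365 − 0.124)/1.0404 = 7.92 days (vs. the pure-advection estimate x/v = 8.04 d).

7.92 days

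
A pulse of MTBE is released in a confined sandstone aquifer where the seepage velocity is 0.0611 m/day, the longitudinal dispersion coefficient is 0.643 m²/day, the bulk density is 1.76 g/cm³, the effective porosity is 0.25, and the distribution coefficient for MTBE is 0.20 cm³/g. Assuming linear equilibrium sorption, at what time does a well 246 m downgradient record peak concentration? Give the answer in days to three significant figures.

Retardation factor R = 1 + ρ_b·K_d/n = 1 + 1.76 × 0.20/0.25 = 2.408.
Sorption retards both mechanisms: v_R = v/R = 0.02537 m/day, D_R = D/R = 0.2670 m²/day.
Peak time from v_R²t² + 2D_R t − x² = 0: t = (√(D_R² + v_R²x²) − D_R)/v_R².
√(D_R² + v_R²x²) = √(0.2670² + 0.02537² × 246²) = 6.247; v_R² = 0.0006436.
t = (6.247 − 0.2670)/0.0006436 = 9290 days.

9290 days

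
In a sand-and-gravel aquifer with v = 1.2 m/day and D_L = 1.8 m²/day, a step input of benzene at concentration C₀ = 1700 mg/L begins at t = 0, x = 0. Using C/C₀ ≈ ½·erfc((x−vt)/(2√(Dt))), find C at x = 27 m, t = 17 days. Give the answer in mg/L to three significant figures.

For a continuous step input, C/C₀ ≈ ½·erfc((x−vt)/(2√(Dt))).
vt = 1.2 × 17 = 20.4 m and 2√(Dt) = 2√(1.8 × 17) = 11.06 m.
Argument (x−vt)/(2√(Dt)) = (27 − 20.4)/11.06 = 0.5967; ½·erfc(0.5967) = 0.1994.
C = 1700 × 0.1994 = 339 mg/L.

339 mg/L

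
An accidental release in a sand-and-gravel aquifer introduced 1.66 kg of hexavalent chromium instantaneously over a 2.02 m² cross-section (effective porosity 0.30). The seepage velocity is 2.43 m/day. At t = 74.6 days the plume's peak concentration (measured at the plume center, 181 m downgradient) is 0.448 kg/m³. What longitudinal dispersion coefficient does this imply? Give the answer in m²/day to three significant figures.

At the plume center C_max = M/(n_e·A·√(4πDt)), so D = M²/(4πt·(n_e·A·C_max)²).
n_e·A·C_max = 0.30 × 2.02 × 0.448 = 0.2715 kg/m.
D = 1.66²/(4π × 74.6 × 0.2715²) = 0.0399 m²/day.

0.0399 m²/day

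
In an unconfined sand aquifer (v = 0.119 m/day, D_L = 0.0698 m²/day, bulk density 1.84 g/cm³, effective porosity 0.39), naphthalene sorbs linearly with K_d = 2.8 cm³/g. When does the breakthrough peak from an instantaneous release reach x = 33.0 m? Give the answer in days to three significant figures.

Retardation factor R = 1 + ρ_b·K_d/n = 1 + 1.84 × 2.8/0.39 = 14.21.
Sorption retards both mechanisms: v_R = v/R = 0.008374 m/day, D_R = D/R = 0.004912 m²/day.
Peak time from v_R²t² + 2D_R t − x² = 0: t = (√(D_R² + v_R²x²) − D_R)/v_R².
√(D_R² + v_R²x²) = √(0.004912² + 0.008374² × 33.0²) = 0.2764; v_R² = 7.012e-05.
t = (0.2764 − 0.004912)/7.012e-05 = 3870 days.

3870 days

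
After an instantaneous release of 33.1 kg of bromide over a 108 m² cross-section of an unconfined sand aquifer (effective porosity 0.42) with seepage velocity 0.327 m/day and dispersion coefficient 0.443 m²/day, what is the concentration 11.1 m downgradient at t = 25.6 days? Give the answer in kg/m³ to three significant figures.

For an instantaneous plane source, C(x,t) = M/(n_e·A·√(4πDt)) · exp(−(x−vt)²/(4Dt)), with n_e·A the pore (flow) area.
Plume center vt = 0.327 × 25.6 = 8.3712 m, so the well at 11.1 m is 2.7288 m downgradient of the peak.
√(4πDt) = 11.94 m, giving peak height M/(n_e·A·√(4πDt)) = 33.1/(0.42 × 108 × 11.94) = 0.06112 kg/m³.
(x−vt)²/(4Dt) = (2.7288)²/(4 × 0.443 × 25.6) = 0.1641; exp(−0.1641) = 0.8487.
C = 0.06112 × 0.8487 = 0.0519 kg/m³.

0.0519 kg/m³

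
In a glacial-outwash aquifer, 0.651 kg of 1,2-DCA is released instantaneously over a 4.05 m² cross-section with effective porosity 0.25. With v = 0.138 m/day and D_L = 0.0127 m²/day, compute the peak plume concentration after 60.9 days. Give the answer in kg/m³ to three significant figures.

The peak of an instantaneous 1D plume sits at x = vt; there the Gaussian factor is 1 and C_max = M/(n_e·A·√(4πDt)), where n_e·A is the pore area the mass is dissolved in.
√(4πDt) = √(4π × 0.0127 × 60.9) = 3.118 m, so C_max = 0.651/(0.25 × 4.05 × 3.118) = 0.206 kg/m³.

0.206 kg/m³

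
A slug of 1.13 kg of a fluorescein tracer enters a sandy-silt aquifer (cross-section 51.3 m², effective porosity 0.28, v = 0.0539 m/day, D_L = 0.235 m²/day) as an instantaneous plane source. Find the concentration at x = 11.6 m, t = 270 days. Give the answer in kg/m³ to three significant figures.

For an instantaneous plane source, C(x,t) = M/(n_e·A·√(4πDt)) · exp(−(x−vt)²/(4Dt)), with n_e·A the pore (flow) area.
Plume center vt = 0.0539 × 270 = 14.553 m, so the well at 11.6 m is 2.953 m upgradient of the peak.
√(4πDt) = 28.24 m, giving peak height M/(n_e·A·√(4πDt)) = 1.13/(0.28 × 51.3 × 28.24) = 0.002786 kg/m³.
(x−vt)²/(4Dt) = (-2.953)²/(4 × 0.235 × 270) = 0.03436; exp(−0.03436) = 0.9662.
C = 0.002786 × 0.9662 = 0.00269 kg/m³.

0.00269 kg/m³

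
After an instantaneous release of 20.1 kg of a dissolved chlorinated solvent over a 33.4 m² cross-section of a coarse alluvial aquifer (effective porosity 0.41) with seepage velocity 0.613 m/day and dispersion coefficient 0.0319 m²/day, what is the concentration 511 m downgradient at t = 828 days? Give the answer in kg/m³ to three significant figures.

For an instantaneous plane source, C(x,t) = M/(n_e·A·√(4πDt)) · exp(−(x−vt)²/(4Dt)), with n_e·A the pore (flow) area.
Plume center vt = 0.613 × 828 = 507.564 m, so the well at 511 m is 3.436 m downgradient of the peak.
√(4πDt) = 18.22 m, giving peak height M/(n_e·A·√(4πDt)) = 20.1/(0.41 × 33.4 × 18.22) = 0.08056 kg/m³.
(x−vt)²/(4Dt) = (3.436)²/(4 × 0.0319 × 828) = 0.1117; exp(−0.1117) = 0.8943.
C = 0.08056 × 0.8943 = 0.0720 kg/m³.

0.0720 kg/m³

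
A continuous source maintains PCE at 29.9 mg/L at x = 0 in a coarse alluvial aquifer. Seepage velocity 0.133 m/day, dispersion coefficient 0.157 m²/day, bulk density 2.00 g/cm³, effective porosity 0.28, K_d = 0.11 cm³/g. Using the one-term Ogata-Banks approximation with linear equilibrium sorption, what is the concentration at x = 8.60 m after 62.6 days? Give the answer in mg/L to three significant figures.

Retardation factor R = 1 + ρ_b·K_d/n = 1 + 2.00 × 0.11/0.28 = 1.786.
Sorption retards both mechanisms: v_R = v/R = 0.07447 m/day, D_R = D/R = 0.08791 m²/day.
v_R·t = 0.07447 × 62.6 = 4.661822 m; 2√(D_R t) = 4.692 m; argument = (8.60 − 4.661822)/4.692 = 0.8393.
C = C₀ × ½·erfc(0.8393) = 29.9 × 0.1176 = 3.52 mg/L.

3.52 mg/L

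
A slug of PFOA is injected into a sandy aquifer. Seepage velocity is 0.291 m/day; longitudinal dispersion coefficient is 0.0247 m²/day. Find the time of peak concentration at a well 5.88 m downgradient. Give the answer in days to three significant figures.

For the 1D instantaneous-source solution, setting ∂C/∂t = 0 at fixed x gives v²t² + 2Dt − x² = 0, so t = (√(D² + v²x²) − D)/v².
√(D² + v²x²) = √(0.0247² + 0.291² × 5.88²) = 1.711; v² = 0.084681.
t = (1.711 − 0.0247)/0.084681 = 19.9 days (vs. the pure-advection estimate x/v = 20.2 d).

19.9 days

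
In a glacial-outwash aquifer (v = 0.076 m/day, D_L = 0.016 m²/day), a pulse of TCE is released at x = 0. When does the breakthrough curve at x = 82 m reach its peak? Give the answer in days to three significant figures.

For the 1D instantaneous-source solution, setting ∂C/∂t = 0 at fixed x gives v²t² + 2Dt − x² = 0, so t = (√(D² + v²x²) − D)/v².
√(D² + v²x²) = √(0.016² + 0.076² × 82²) = 6.232; v² = 0.005776.
t = (6.232 − 0.016)/0.005776 = 1080 days (vs. the pure-advection estimate x/v = 1080 d).

1080 days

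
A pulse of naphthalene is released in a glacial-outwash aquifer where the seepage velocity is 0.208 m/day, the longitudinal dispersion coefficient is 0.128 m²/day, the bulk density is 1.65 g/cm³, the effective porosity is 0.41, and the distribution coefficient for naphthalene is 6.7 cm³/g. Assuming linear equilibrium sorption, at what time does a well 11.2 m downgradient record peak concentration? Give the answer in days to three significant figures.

1430 days

Retardation factor R = 1 + ρ_b·K_d/n = 1 + 1.65 × 6.7/0.41 = 27.96.
Sorption retards both mechanisms: v_R = v/R = 0.007439 m/day, D_R = D/R = 0.004578 m²/day.
Peak time from v_R²t² + 2D_R t − x² = 0: t = (√(D_R² + v_R²x²) − D_R)/v_R².
√(D_R² + v_R²x²) = √(0.004578² + 0.007439² × 11.2²) = 0.08344; v_R² = 5.534e-05.
t = (0.08344 − 0.004578)/5.534e-05 = 1430 days.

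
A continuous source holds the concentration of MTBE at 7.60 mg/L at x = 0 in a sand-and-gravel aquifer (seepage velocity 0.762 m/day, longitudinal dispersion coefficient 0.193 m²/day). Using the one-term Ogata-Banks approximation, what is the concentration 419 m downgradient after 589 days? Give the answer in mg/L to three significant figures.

7.42 mg/L

For a continuous step input, C/C₀ ≈ ½·erfc((x−vt)/(2√(Dt))).
vt = 0.762 × 589 = 448.818 m and 2√(Dt) = 2√(0.193 × 589) = 21.32 m.
Argument (x−vt)/(2√(Dt)) = (419 − 448.818)/21.32 = -1.399; ½·erfc(-1.399) = 0.9761.
C = 7.60 × 0.9761 = 7.42 mg/L.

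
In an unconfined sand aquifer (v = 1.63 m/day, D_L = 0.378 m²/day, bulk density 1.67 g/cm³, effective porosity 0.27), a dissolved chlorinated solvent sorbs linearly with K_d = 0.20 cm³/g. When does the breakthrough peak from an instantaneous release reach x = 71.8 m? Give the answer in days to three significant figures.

98.2 days

Retardation factor R = 1 + ρ_b·K_d/n = 1 + 1.67 × 0.20/0.27 = 2.237.
Sorption retards both mechanisms: v_R = v/R = 0.7287 m/day, D_R = D/R = 0.1690 m²/day.
Peak time from v_R²t² + 2D_R t − x² = 0: t = (√(D_R² + v_R²x²) − D_R)/v_R².
√(D_R² + v_R²x²) = √(0.1690² + 0.7287² × 71.8²) = 52.32; v_R² = 0.5310.
t = (52.32 − 0.1690)/0.5310 = 98.2 days.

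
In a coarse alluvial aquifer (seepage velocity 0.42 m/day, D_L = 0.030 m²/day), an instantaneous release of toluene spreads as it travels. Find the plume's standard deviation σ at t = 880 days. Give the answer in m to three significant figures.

Dispersive spreading gives a Gaussian with σ² = 2Dt; advection only shifts the center.
σ = √(2 × 0.030 × 880) = 7.27 m.

7.27 m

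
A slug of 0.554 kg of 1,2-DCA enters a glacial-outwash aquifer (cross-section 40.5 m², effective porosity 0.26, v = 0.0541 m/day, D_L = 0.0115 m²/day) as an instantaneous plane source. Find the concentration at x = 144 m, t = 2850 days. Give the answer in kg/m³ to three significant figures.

0.00118 kg/m³

For an instantaneous plane source, C(x,t) = M/(n_e·A·√(4πDt)) · exp(−(x−vt)²/(4Dt)), with n_e·A the pore (flow) area.
Plume center vt = 0.0541 × 2850 = 154.185 m, so the well at 144 m is 10.185 m upgradient of the peak.
√(4πDt) = 20.29 m, giving peak height M/(n_e·A·√(4πDt)) = 0.554/(0.26 × 40.5 × 20.29) = 0.002593 kg/m³.
(x−vt)²/(4Dt) = (-10.185)²/(4 × 0.0115 × 2850) = 0.7913; exp(−0.7913) = 0.4533.
C = 0.002593 × 0.4533 = 0.00118 kg/m³.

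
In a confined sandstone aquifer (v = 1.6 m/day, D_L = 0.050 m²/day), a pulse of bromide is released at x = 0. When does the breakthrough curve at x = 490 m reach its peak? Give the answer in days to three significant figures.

For the 1D instantaneous-source solution, setting ∂C/∂t = 0 at fixed x gives v²t² + 2Dt − x² = 0, so t = (√(D² + v²x²) − D)/v².
√(D² + v²x²) = √(0.050² + 1.6² × 490²) = 784.0; v² = 2.56.
t = (784.0 − 0.050)/2.56 = 306 days (vs. the pure-advection estimate x/v = 306 d).

306 days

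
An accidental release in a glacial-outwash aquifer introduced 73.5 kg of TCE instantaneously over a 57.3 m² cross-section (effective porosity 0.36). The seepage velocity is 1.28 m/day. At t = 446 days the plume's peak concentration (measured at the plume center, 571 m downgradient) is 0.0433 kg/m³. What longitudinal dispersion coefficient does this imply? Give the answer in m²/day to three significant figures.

1.21 m²/day

At the plume center C_max = M/(n_e·A·√(4πDt)), so D = M²/(4πt·(n_e·A·C_max)²).
n_e·A·C_max = 0.36 × 57.3 × 0.0433 = 0.8932 kg/m.
D = 73.5²/(4π × 446 × 0.8932²) = 1.21 m²/day.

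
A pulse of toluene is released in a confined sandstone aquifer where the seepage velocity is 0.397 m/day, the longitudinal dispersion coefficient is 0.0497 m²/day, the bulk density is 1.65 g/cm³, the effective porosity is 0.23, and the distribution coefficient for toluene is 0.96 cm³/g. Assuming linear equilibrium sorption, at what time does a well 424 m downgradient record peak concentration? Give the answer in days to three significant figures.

Retardation factor R = 1 + ρ_b·K_d/n = 1 + 1.65 × 0.96/0.23 = 7.887.
Sorption retards both mechanisms: v_R = v/R = 0.05034 m/day, D_R = D/R = 0.006302 m²/day.
Peak time from v_R²t² + 2D_R t − x² = 0: t = (√(D_R² + v_R²x²) − D_R)/v_R².
√(D_R² + v_R²x²) = √(0.006302² + 0.05034² × 424²) = 21.34; v_R² = 0.002534.
t = (21.34 − 0.006302)/0.002534 = 8420 days.

8420 days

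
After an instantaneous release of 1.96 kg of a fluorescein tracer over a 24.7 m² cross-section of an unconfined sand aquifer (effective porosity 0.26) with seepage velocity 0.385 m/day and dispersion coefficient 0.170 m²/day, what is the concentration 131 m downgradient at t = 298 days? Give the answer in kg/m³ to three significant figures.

For an instantaneous plane source, C(x,t) = M/(n_e·A·√(4πDt)) · exp(−(x−vt)²/(4Dt)), with n_e·A the pore (flow) area.
Plume center vt = 0.385 × 298 = 114.73 m, so the well at 131 m is 16.27 m downgradient of the peak.
√(4πDt) = 25.23 m, giving peak height M/(n_e·A·√(4πDt)) = 1.96/(0.26 × 24.7 × 25.23) = 0.01210 kg/m³.
(x−vt)²/(4Dt) = (16.27)²/(4 × 0.170 × 298) = 1.306; exp(−1.306) = 0.2709.
C = 0.01210 × 0.2709 = 0.00328 kg/m³.

0.00328 kg/m³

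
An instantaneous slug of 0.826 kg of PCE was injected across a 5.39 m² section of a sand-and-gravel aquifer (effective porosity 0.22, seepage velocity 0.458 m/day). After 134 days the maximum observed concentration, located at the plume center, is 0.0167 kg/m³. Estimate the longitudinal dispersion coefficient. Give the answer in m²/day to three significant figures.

1.03 m²/day

At the plume center C_max = M/(n_e·A·√(4πDt)), so D = M²/(4πt·(n_e·A·C_max)²).
n_e·A·C_max = 0.22 × 5.39 × 0.0167 = 0.01980 kg/m.
D = 0.826²/(4π × 134 × 0.01980²) = 1.03 m²/day.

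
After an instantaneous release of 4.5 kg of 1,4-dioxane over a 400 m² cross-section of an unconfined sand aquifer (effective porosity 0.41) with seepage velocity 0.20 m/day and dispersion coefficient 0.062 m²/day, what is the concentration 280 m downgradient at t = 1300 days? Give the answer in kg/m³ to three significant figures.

For an instantaneous plane source, C(x,t) = M/(n_e·A·√(4πDt)) · exp(−(x−vt)²/(4Dt)), with n_e·A the pore (flow) area.
Plume center vt = 0.20 × 1300 = 260 m, so the well at 280 m is 20 m downgradient of the peak.
√(4πDt) = 31.83 m, giving peak height M/(n_e·A·√(4πDt)) = 4.5/(0.41 × 400 × 31.83) = 0.0008620 kg/m³.
(x−vt)²/(4Dt) = (20)²/(4 × 0.062 × 1300) = 1.241; exp(−1.241) = 0.2891.
C = 0.0008620 × 0.2891 = 0.000249 kg/m³.

0.000249 kg/m³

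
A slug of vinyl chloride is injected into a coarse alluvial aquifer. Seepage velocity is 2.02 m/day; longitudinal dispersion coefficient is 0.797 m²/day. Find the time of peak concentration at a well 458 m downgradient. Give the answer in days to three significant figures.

227 days

For the 1D instantaneous-source solution, setting ∂C/∂t = 0 at fixed x gives v²t² + 2Dt − x² = 0, so t = (√(D² + v²x²) − D)/v².
√(D² + v²x²) = √(0.797² + 2.02² × 458²) = 925.2; v² = 4.0804.
t = (925.2 − 0.797)/4.0804 = 227 days (vs. the pure-advection estimate x/v = 227 d).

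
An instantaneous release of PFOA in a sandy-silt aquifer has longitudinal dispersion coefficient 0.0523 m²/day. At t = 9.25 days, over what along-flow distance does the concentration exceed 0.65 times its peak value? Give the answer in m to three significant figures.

1.83 m

The plume is Gaussian with σ = √(2Dt) = √(2 × 0.0523 × 9.25) = 0.9836 m.
C/C_peak = exp(−Δx²/(2σ²)) = 0.65 ⇒ Δx = σ·√(−2 ln 0.65) = 0.9836 × 0.9282 = 0.9130 m.
Width = 2Δx = 1.83 m.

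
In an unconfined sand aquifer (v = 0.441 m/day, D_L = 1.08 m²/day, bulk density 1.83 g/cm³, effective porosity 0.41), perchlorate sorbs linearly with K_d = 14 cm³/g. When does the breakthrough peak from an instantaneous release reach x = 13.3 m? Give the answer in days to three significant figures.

1590 days

Retardation factor R = 1 + ρ_b·K_d/n = 1 + 1.83 × 14/0.41 = 63.49.
Sorption retards both mechanisms: v_R = v/R = 0.006946 m/day, D_R = D/R = 0.01701 m²/day.
Peak time from v_R²t² + 2D_R t − x² = 0: t = (√(D_R² + v_R²x²) − D_R)/v_R².
√(D_R² + v_R²x²) = √(0.01701² + 0.006946² × 13.3²) = 0.09393; v_R² = 4.825e-05.
t = (0.09393 − 0.01701)/4.825e-05 = 1590 days.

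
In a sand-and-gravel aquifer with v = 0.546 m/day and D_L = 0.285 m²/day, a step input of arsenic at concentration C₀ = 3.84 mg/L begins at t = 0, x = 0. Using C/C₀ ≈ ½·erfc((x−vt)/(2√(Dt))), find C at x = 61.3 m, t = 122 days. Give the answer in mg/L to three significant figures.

For a continuous step input, C/C₀ ≈ ½·erfc((x−vt)/(2√(Dt))).
vt = 0.546 × 122 = 66.612 m and 2√(Dt) = 2√(0.285 × 122) = 11.79 m.
Argument (x−vt)/(2√(Dt)) = (61.3 − 66.612)/11.79 = -0.4506; ½·erfc(-0.4506) = 0.7380.
C = 3.84 × 0.7380 = 2.83 mg/L.

2.83 mg/L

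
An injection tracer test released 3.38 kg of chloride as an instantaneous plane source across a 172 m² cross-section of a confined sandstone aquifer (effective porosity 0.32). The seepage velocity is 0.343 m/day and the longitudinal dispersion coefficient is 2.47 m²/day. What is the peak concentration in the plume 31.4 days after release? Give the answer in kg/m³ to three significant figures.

The peak of an instantaneous 1D plume sits at x = vt; there the Gaussian factor is 1 and C_max = M/(n_e·A·√(4πDt)), where n_e·A is the pore area the mass is dissolved in.
√(4πDt) = √(4π × 2.47 × 31.4) = 31.22 m, so C_max = 3.38/(0.32 × 172 × 31.22) = 0.00197 kg/m³.

0.00197 kg/m³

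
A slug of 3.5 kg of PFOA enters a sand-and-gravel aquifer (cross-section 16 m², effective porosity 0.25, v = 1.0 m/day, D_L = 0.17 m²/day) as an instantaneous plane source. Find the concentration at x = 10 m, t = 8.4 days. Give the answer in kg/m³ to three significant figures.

For an instantaneous plane source, C(x,t) = M/(n_e·A·√(4πDt)) · exp(−(x−vt)²/(4Dt)), with n_e·A the pore (flow) area.
Plume center vt = 1.0 × 8.4 = 8.4 m, so the well at 10 m is 1.6 m downgradient of the peak.
√(4πDt) = 4.236 m, giving peak height M/(n_e·A·√(4πDt)) = 3.5/(0.25 × 16 × 4.236) = 0.2066 kg/m³.
(x−vt)²/(4Dt) = (1.6)²/(4 × 0.17 × 8.4) = 0.4482; exp(−0.4482) = 0.6388.
C = 0.2066 × 0.6388 = 0.132 kg/m³.

0.132 kg/m³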